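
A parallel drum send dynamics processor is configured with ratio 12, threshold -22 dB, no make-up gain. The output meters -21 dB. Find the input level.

That's 1 dB above the -22 dB threshold.
Undo the ratio: input overshoot = 1 × 12 = 12 dB, giving input = -10 dB.

-10 dB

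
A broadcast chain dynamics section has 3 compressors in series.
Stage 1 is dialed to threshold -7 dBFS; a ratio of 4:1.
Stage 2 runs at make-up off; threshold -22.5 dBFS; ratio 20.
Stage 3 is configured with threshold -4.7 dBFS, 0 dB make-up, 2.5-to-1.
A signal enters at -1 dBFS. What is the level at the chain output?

-21.65 dBFS

Stage 1: -1 dBFS is 6 dB over -7 dBFS; at 4:1 that becomes 1.5 dB over, giving -5.5 dBFS.
Stage 2: -5.5 dBFS is 17 dB over -22.5 dBFS; at 20:1 that becomes 0.85 dB over, giving -21.65 dBFS.
Stage 3: -21.65 dBFS is at or below the -4.7 dBFS threshold — no compression; output -21.65 dBFS.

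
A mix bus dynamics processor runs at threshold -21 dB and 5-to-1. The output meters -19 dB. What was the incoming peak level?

-11 dB

The compressed level sits -19 − (-21) = 2 dB over threshold.
Input overshoot = R × output overshoot = 10 dB → input = -21 + 10 = -11 dB.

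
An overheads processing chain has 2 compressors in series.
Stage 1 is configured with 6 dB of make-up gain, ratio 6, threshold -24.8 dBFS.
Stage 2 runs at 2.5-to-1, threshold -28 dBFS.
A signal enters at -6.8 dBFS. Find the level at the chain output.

Stage 1: -6.8 dBFS is 18 dB over -24.8 dBFS; at 6:1 that becomes 3 dB over, giving -21.8 dBFS; +6 dB make-up → -15.8 dBFS.
Stage 2: -15.8 dBFS is 12.2 dB over -28 dBFS; at 2.5:1 that becomes 4.88 dB over, giving -23.12 dBFS.

-23.12 dBFS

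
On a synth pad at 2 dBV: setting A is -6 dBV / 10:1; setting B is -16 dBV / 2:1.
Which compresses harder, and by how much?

A: GR = 8 − 8/10 = 7.2 dB.
B: GR = 18 − 18/2 = 9 dB.
Difference: 1.8 dB in favour of B.

B, by 1.8 dB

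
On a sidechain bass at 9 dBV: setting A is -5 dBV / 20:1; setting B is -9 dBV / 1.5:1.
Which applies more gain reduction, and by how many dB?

A, by 7.3 dB

A: GR = 14 − 14/20 = 13.3 dB.
B: GR = 18 − 18/1.5 = 6 dB.
A reduces 7.3 dB more.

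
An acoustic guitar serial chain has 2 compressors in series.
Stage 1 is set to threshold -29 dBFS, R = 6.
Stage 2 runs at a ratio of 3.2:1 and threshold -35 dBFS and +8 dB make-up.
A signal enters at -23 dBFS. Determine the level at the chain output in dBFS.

Stage 1: 6 dB above -29 dBFS, reduced 6:1 to 1 dB above → -28 dBFS.
Stage 2: -28 dBFS is 7 dB over -35 dBFS; at 3.2:1 that becomes 2.1875 dB over, giving -32.8125 dBFS; +8 dB make-up → -24.8125 dBFS.

-24.8125 dBFS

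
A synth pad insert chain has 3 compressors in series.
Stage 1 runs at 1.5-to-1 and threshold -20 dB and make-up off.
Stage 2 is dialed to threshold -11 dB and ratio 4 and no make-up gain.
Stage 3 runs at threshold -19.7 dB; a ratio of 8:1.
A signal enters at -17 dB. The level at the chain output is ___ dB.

-19.4875 dB

Stage 1: -17 dB is 3 dB over -20 dB; at 1.5:1 that becomes 2 dB over, giving -18 dB.
Stage 2: -18 dB ≤ -11 dB, so stage 2 doesn't engage; output -18 dB.
Stage 3: -18 dB is 1.7 dB over -19.7 dB; at 8:1 that becomes 0.2125 dB over, giving -19.4875 dB.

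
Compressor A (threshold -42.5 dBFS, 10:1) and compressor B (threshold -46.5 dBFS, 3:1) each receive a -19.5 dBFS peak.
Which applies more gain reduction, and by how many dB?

A: GR = 23 − 23/10 = 20.7 dB.
B: GR = 27 − 27/3 = 18 dB.
A applies 2.7 dB more gain reduction.

A, by 2.7 dB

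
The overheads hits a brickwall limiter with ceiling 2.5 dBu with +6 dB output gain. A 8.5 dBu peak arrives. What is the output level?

A brickwall limiter is an ∞:1 compressor: any input above the ceiling is clamped to 2.5 dBu.
Output gain then adds 6 dB: 2.5 + 6 = 8.5 dBu.

8.5 dBu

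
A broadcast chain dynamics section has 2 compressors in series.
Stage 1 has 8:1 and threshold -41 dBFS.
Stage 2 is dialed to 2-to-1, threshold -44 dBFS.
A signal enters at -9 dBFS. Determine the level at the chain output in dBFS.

Stage 1: 32 dB above -41 dBFS, reduced 8:1 to 4 dB above → -37 dBFS.
Stage 2: 7 dB above -44 dBFS, reduced 2:1 to 3.5 dB above → -40.5 dBFS.

-40.5 dBFS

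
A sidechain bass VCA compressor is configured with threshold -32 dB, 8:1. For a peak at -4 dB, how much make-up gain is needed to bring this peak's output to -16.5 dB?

Without make-up, output = threshold + overshoot/8 = -32 + 3.5 = -28.5 dB.
Gap to target: 12 dB.

12 dB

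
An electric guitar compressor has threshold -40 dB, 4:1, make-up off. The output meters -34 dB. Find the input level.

-16 dB

Post-compression overshoot = -34 − (-40) = 6 dB.
Before 4:1 compression the overshoot was 6 × 4 = 24 dB, so input = -40 + 24 = -16 dB.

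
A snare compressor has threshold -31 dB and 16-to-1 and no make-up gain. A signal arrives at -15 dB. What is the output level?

-30 dB

Overshoot: -15 − (-31) = 16 dB.
The 16 dB excess becomes 1 dB after 16:1 reduction.
Output = -31 + 1 = -30 dB.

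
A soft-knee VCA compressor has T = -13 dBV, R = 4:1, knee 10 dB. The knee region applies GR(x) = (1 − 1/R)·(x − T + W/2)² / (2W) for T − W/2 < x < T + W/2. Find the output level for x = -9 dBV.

x − T + W/2 = -9 − (-13) + 5 = 9.
GR = (1 − 1/4) × 9² / 20 = 0.75 × 81 / 20 = 3.0375 dB.
Output = -9 − 3.0375 = -12.0375 dBV.

-12.0375 dBV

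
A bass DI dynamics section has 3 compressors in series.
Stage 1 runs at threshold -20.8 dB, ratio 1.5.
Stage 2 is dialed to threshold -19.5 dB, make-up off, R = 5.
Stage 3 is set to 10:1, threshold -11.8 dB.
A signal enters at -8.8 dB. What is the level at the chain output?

Stage 1: overshoot 12 dB → 12/1.5 = 8 dB → -12.8 dB.
Stage 2: 6.7 dB above -19.5 dB, reduced 5:1 to 1.34 dB above → -18.16 dB.
Stage 3: -18.16 dB is at or below the -11.8 dB threshold — no compression; output -18.16 dB.

-18.16 dB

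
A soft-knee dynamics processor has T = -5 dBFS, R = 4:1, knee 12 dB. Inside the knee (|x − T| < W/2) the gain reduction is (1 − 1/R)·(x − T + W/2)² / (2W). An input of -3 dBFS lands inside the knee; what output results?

x − T + W/2 = -3 − (-5) + 6 = 8.
GR = (1 − 1/4) × 8² / 24 = 0.75 × 64 / 24 = 2 dB.
Output = -3 − 2 = -5 dBFS.

-5 dBFS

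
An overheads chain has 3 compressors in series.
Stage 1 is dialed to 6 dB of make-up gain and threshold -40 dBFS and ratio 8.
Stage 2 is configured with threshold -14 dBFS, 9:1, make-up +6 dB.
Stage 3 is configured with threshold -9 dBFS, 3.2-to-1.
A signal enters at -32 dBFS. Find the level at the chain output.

Stage 1: overshoot 8 dB → 8/8 = 1 dB → -39 dBFS; +6 dB make-up → -33 dBFS.
Stage 2: -33 dBFS ≤ -14 dBFS, so stage 2 doesn't engage; make-up brings it to -27 dBFS.
Stage 3: -27 dBFS is at or below the -9 dBFS threshold — no compression; output -27 dBFS.

-27 dBFS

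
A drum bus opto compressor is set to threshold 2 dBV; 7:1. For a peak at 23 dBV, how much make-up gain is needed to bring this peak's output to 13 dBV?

8 dB

Without make-up, output = threshold + overshoot/7 = 2 + 3 = 5 dBV.
Gap to target: 8 dB.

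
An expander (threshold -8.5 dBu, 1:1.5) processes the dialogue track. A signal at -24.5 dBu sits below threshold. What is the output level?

-32.5 dBu

Below threshold, a 1:1.5 expander applies gain = (1.5−1)×(T − x) of attenuation.
(1.5−1) × 16 = 8 dB, so output = -24.5 − 8 = -32.5 dBu.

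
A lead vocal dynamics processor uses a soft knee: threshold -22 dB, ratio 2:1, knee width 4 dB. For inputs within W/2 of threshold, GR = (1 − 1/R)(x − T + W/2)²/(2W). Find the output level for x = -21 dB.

x − T + W/2 = -21 − (-22) + 2 = 3.
GR = (1 − 1/2) × 3² / 8 = 0.5 × 9 / 8 = 0.5625 dB.
Output = -21 − 0.5625 = -21.5625 dB.

-21.5625 dB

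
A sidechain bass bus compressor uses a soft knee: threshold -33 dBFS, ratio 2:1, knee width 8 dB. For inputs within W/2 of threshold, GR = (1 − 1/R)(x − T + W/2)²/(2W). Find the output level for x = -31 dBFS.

x − T + W/2 = -31 − (-33) + 4 = 6.
GR = (1 − 1/2) × 6² / 16 = 0.5 × 36 / 16 = 1.125 dB.
Output = -31 − 1.125 = -32.125 dBFS.

-32.125 dBFS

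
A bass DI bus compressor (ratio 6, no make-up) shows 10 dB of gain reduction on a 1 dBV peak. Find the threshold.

Gain reduction = 1 − (-9) = 10 dB; output overshoot = GR / (R − 1) = 10 / 5 = 2 dB.
Threshold = output − output overshoot = -9 − 2 = -11 dBV.

-11 dBV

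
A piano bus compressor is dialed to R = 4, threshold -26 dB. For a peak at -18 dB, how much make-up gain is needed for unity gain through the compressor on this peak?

Without make-up, output = threshold + overshoot/4 = -26 + 2 = -24 dB.
Gap to target: 6 dB.

6 dB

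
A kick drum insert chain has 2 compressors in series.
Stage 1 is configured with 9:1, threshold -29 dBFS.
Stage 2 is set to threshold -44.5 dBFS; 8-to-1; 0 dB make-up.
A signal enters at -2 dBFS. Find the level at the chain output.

-42.1875 dBFS

Stage 1: -2 dBFS is 27 dB over -29 dBFS; at 9:1 that becomes 3 dB over, giving -26 dBFS.
Stage 2: 18.5 dB above -44.5 dBFS, reduced 8:1 to 2.3125 dB above → -42.1875 dBFS.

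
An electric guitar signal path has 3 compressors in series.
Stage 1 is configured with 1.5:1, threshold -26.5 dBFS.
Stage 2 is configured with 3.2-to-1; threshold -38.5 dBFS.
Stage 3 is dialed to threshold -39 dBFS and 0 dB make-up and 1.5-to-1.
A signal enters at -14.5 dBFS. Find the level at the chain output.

-34.5 dBFS

Stage 1: overshoot 12 dB → 12/1.5 = 8 dB → -18.5 dBFS.
Stage 2: -18.5 dBFS is 20 dB over -38.5 dBFS; at 3.2:1 that becomes 6.25 dB over, giving -32.25 dBFS.
Stage 3: overshoot 6.75 dB → 6.75/1.5 = 4.5 dB → -34.5 dBFS.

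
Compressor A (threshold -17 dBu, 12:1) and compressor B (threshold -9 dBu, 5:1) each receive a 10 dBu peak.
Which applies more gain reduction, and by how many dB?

A, by 9.55 dB

A: 27 dB over, compressed to 2.25 dB over, so 24.75 dB of GR.
B: 19 dB over, compressed to 3.8 dB over, so 15.2 dB of GR.
A reduces 9.55 dB more.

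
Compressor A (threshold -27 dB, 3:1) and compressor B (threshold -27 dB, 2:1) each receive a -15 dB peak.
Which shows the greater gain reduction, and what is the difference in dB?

A: overshoot 12 dB → output overshoot 4 dB → GR 8 dB.
B: overshoot 12 dB → output overshoot 6 dB → GR 6 dB.
A applies 2 dB more gain reduction.

A, by 2 dB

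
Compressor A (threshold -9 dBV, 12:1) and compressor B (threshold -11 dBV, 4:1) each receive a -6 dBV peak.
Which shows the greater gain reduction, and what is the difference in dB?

B, by 1 dB

A: 3 dB over, compressed to 0.25 dB over, so 2.75 dB of GR.
B: 5 dB over, compressed to 1.25 dB over, so 3.75 dB of GR.
B applies 1 dB more gain reduction.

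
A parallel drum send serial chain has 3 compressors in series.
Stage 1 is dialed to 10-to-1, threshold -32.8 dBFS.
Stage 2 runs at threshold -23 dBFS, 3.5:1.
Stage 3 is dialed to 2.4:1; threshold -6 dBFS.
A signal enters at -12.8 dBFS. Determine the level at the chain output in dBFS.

Stage 1: overshoot 20 dB → 20/10 = 2 dB → -30.8 dBFS.
Stage 2: below threshold (-30.8 ≤ -23); passes unchanged; output -30.8 dBFS.
Stage 3: -30.8 dBFS is at or below the -6 dBFS threshold — no compression; output -30.8 dBFS.

-30.8 dBFS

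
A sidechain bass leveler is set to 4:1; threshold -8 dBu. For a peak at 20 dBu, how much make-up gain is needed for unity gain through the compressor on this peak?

Without make-up, output = threshold + overshoot/4 = -8 + 7 = -1 dBu.
Gap to target: 21 dB.

21 dB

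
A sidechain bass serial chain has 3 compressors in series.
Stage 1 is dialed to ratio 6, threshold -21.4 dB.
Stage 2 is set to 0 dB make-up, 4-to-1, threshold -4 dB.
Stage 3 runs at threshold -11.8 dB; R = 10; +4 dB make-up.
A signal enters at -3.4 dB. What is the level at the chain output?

Stage 1: 18 dB above -21.4 dB, reduced 6:1 to 3 dB above → -18.4 dB.
Stage 2: -18.4 dB is at or below the -4 dB threshold — no compression; output -18.4 dB.
Stage 3: -18.4 dB ≤ -11.8 dB, so stage 3 doesn't engage; make-up brings it to -14.4 dB.

-14.4 dB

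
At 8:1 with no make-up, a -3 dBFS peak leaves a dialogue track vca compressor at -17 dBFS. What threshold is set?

-19 dBFS

Gain reduction = -3 − (-17) = 14 dB; output overshoot = GR / (R − 1) = 14 / 7 = 2 dB.
Threshold = output − output overshoot = -17 − 2 = -19 dBFS.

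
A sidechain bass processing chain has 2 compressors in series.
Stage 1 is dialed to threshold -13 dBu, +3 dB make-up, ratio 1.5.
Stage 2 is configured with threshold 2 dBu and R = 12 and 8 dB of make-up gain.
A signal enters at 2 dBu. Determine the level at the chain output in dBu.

8 dBu

Stage 1: 2 dBu is 15 dB over -13 dBu; at 1.5:1 that becomes 10 dB over, giving -3 dBu; +3 dB make-up → 0 dBu.
Stage 2: 0 dBu is at or below the 2 dBu threshold — no compression; make-up brings it to 8 dBu.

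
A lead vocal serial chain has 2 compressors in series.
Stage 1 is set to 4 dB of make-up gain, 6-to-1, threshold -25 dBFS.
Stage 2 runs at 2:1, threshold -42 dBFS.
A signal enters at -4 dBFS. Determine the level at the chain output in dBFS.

Stage 1: -4 dBFS is 21 dB over -25 dBFS; at 6:1 that becomes 3.5 dB over, giving -21.5 dBFS; +4 dB make-up → -17.5 dBFS.
Stage 2: -17.5 dBFS is 24.5 dB over -42 dBFS; at 2:1 that becomes 12.25 dB over, giving -29.75 dBFS.

-29.75 dBFS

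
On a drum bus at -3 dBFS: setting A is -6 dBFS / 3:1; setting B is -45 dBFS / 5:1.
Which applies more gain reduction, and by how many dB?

B, by 31.6 dB

A: overshoot 3 dB → output overshoot 1 dB → GR 2 dB.
B: overshoot 42 dB → output overshoot 8.4 dB → GR 33.6 dB.
B applies 31.6 dB more gain reduction.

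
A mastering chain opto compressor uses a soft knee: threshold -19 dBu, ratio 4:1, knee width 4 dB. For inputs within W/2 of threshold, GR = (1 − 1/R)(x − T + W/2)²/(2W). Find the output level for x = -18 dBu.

-18.84375 dBu

x − T + W/2 = -18 − (-19) + 2 = 3.
GR = (1 − 1/4) × 3² / 8 = 0.75 × 9 / 8 = 0.84375 dB.
Output = -18 − 0.84375 = -18.84375 dBu.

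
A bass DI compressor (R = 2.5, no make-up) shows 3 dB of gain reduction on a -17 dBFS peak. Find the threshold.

-22 dBFS

Gain reduction = -17 − (-20) = 3 dB; output overshoot = GR / (R − 1) = 3 / 1.5 = 2 dB.
Threshold = output − output overshoot = -20 − 2 = -22 dBFS.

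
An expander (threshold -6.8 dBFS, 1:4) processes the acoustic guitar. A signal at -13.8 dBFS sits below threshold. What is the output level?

-34.8 dBFS

Undershoot = (-6.8) − (-13.8) = 7 dB.
At 1:4, that expands to 28 dB under threshold.
Output = -6.8 − 28 = -34.8 dBFS.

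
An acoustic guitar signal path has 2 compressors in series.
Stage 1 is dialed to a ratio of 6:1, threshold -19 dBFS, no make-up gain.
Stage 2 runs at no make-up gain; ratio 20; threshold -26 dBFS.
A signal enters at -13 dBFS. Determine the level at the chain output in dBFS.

Stage 1: overshoot 6 dB → 6/6 = 1 dB → -18 dBFS.
Stage 2: 8 dB above -26 dBFS, reduced 20:1 to 0.4 dB above → -25.6 dBFS.

-25.6 dBFS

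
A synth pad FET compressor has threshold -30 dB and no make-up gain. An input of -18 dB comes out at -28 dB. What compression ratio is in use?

6:1

Input overshoot = -18 − (-30) = 12 dB; output overshoot = -28 − (-30) = 2 dB.
Ratio = 12 / 2 = 6.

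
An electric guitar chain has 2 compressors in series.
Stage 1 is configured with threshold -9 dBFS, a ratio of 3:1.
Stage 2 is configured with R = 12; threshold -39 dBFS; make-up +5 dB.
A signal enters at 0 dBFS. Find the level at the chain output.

Stage 1: 0 dBFS is 9 dB over -9 dBFS; at 3:1 that becomes 3 dB over, giving -6 dBFS.
Stage 2: overshoot 33 dB → 33/12 = 2.75 dB → -36.25 dBFS; +5 dB make-up → -31.25 dBFS.

-31.25 dBFS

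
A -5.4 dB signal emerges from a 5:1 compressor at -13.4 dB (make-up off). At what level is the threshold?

-15.4 dB

Let T be the threshold. Output overshoot = (input overshoot)/R, so -13.4 − T = (-5.4 − T)/5.
5·(-13.4 − T) = -5.4 − T → 4·T = -67 − (-5.4) = -61.6.
T = -61.6/4 = -15.4 dB.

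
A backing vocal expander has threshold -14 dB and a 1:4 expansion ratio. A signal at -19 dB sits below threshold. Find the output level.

The input is 5 dB below the -14 dB threshold.
A 1:4 expander multiplies undershoot by 4: 5 × 4 = 20 dB below threshold.
Output = -14 − 20 = -34 dB.

-34 dB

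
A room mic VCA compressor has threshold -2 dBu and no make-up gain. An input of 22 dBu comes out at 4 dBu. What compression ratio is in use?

Input overshoot = 22 − (-2) = 24 dB; output overshoot = 4 − (-2) = 6 dB.
Ratio = 24 / 6 = 4.

4:1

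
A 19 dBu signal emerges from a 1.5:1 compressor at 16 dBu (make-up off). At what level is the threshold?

Gain reduction = 19 − 16 = 3 dB; output overshoot = GR / (R − 1) = 3 / 0.5 = 6 dB.
Threshold = output − output overshoot = 16 − 6 = 10 dBu.

10 dBu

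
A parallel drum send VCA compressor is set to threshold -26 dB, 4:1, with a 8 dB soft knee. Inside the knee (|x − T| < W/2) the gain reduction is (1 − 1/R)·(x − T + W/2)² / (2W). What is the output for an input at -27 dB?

-27.421875 dB

x − T + W/2 = -27 − (-26) + 4 = 3.
GR = (1 − 1/4) × 3² / 16 = 0.75 × 9 / 16 = 0.421875 dB.
Output = -27 − 0.421875 = -27.421875 dB.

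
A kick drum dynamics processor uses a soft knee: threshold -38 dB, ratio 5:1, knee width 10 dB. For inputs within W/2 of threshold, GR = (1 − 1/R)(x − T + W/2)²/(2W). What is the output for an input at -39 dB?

x − T + W/2 = -39 − (-38) + 5 = 4.
GR = (1 − 1/5) × 4² / 20 = 0.8 × 16 / 20 = 0.64 dB.
Output = -39 − 0.64 = -39.64 dB.

-39.64 dB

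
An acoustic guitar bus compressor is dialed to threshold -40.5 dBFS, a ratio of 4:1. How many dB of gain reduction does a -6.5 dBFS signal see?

25.5 dB

Overshoot = -6.5 − (-40.5) = 34 dB.
After 4:1 compression the overshoot becomes 34/4 = 8.5 dB.
GR = overshoot in − overshoot out = 34 − 8.5 = 25.5 dB.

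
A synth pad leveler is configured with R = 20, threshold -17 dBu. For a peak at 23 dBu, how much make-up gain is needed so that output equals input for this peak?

38 dB

Without make-up, output = threshold + overshoot/20 = -17 + 2 = -15 dBu.
Gap to target: 38 dB.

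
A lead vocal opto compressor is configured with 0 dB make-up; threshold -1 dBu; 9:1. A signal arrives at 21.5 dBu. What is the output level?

1.5 dBu

21.5 dBu sits 22.5 dB over threshold.
The 22.5 dB excess becomes 2.5 dB after 9:1 reduction.
Output = -1 + 2.5 = 1.5 dBu.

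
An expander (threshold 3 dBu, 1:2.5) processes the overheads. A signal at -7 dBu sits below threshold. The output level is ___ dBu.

Undershoot = 3 − (-7) = 10 dB.
At 1:2.5, that expands to 25 dB under threshold.
Output = 3 − 25 = -22 dBu.

-22 dBu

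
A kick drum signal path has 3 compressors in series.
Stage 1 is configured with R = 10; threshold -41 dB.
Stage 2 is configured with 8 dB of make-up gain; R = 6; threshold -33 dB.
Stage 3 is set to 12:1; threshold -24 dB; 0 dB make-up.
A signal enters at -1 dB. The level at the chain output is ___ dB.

Stage 1: overshoot 40 dB → 40/10 = 4 dB → -37 dB.
Stage 2: below threshold (-37 ≤ -33); passes unchanged; make-up brings it to -29 dB.
Stage 3: below threshold (-29 ≤ -24); passes unchanged; output -29 dB.

-29 dB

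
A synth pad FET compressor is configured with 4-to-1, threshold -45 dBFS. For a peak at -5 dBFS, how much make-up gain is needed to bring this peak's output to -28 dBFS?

7 dB

Without make-up, output = threshold + overshoot/4 = -45 + 10 = -35 dBFS.
Gap to target: 7 dB.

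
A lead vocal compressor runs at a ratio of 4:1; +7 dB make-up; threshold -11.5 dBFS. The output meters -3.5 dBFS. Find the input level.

Remove make-up: -3.5 − 7 = -10.5 dBFS.
The compressed level sits -10.5 − (-11.5) = 1 dB over threshold.
Before 4:1 compression the overshoot was 1 × 4 = 4 dB, so input = -11.5 + 4 = -7.5 dBFS.

-7.5 dBFS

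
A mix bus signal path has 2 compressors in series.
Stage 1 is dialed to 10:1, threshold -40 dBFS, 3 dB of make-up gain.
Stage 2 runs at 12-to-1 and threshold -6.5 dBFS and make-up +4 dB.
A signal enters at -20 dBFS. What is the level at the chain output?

-31 dBFS

Stage 1: -20 dBFS is 20 dB over -40 dBFS; at 10:1 that becomes 2 dB over, giving -38 dBFS; +3 dB make-up → -35 dBFS.
Stage 2: -35 dBFS ≤ -6.5 dBFS, so stage 2 doesn't engage; make-up brings it to -31 dBFS.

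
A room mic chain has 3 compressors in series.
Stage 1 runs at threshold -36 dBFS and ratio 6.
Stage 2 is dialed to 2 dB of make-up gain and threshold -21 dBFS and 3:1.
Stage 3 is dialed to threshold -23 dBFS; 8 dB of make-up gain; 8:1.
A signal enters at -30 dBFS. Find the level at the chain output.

-25 dBFS

Stage 1: -30 dBFS is 6 dB over -36 dBFS; at 6:1 that becomes 1 dB over, giving -35 dBFS.
Stage 2: below threshold (-35 ≤ -21); passes unchanged; make-up brings it to -33 dBFS.
Stage 3: -33 dBFS ≤ -23 dBFS, so stage 3 doesn't engage; make-up brings it to -25 dBFS.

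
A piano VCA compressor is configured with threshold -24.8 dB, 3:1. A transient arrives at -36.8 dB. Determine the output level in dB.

-36.8 dB is 12 dB below the -24.8 dB threshold, so no gain reduction is applied.
Output = input = -36.8 dB.

-36.8 dB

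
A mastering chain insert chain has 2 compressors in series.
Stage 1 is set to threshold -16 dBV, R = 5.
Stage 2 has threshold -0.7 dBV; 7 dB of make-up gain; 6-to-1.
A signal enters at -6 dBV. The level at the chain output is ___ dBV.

Stage 1: overshoot 10 dB → 10/5 = 2 dB → -14 dBV.
Stage 2: -14 dBV ≤ -0.7 dBV, so stage 2 doesn't engage; make-up brings it to -7 dBV.

-7 dBV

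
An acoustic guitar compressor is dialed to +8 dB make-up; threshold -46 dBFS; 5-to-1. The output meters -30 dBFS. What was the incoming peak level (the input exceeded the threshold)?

Remove make-up: -30 − 8 = -38 dBFS.
The compressed level sits -38 − (-46) = 8 dB over threshold.
Before 5:1 compression the overshoot was 8 × 5 = 40 dB, so input = -46 + 40 = -6 dBFS.

-6 dBFS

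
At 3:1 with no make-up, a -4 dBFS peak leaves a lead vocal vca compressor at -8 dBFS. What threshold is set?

-10 dBFS

Gain reduction = -4 − (-8) = 4 dB; output overshoot = GR / (R − 1) = 4 / 2 = 2 dB.
Threshold = output − output overshoot = -8 − 2 = -10 dBFS.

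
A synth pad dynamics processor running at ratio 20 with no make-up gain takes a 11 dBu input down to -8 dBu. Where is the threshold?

-9 dBu

Input is 20 dB above T (since output overshoot × R = input overshoot: (-8 − T)·20 = 11 − T gives T = -9 dBu).
Check: -9 + (11 − (-9))/20 = -9 + 1 = -8 dBu. ✓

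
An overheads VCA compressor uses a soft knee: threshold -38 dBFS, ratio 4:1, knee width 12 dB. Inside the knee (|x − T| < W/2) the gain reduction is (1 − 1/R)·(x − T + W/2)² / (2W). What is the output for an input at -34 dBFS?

-37.125 dBFS

x − T + W/2 = -34 − (-38) + 6 = 10.
GR = (1 − 1/4) × 10² / 24 = 0.75 × 100 / 24 = 3.125 dB.
Output = -34 − 3.125 = -37.125 dBFS.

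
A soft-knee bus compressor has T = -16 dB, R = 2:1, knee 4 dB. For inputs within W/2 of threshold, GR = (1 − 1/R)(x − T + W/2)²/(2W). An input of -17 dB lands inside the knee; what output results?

x − T + W/2 = -17 − (-16) + 2 = 1.
GR = (1 − 1/2) × 1² / 8 = 0.5 × 1 / 8 = 0.0625 dB.
Output = -17 − 0.0625 = -17.0625 dB.

-17.0625 dB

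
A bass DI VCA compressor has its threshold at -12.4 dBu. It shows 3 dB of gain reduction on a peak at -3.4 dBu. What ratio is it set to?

1.5:1

Input overshoot = -3.4 − (-12.4) = 9 dB.
Output overshoot = 9 − 3 = 6 dB.
Ratio = input overshoot / output overshoot = 9 / 6 = 1.5.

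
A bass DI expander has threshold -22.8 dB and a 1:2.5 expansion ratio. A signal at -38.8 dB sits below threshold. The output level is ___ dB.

The input is 16 dB below the -22.8 dB threshold.
A 1:2.5 expander multiplies undershoot by 2.5: 16 × 2.5 = 40 dB below threshold.
Output = -22.8 − 40 = -62.8 dB.

-62.8 dB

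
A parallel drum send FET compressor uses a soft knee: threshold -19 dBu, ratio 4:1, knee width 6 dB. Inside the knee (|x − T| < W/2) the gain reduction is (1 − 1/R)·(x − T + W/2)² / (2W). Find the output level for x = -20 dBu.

x − T + W/2 = -20 − (-19) + 3 = 2.
GR = (1 − 1/4) × 2² / 12 = 0.75 × 4 / 12 = 0.25 dB.
Output = -20 − 0.25 = -20.25 dBu.

-20.25 dBu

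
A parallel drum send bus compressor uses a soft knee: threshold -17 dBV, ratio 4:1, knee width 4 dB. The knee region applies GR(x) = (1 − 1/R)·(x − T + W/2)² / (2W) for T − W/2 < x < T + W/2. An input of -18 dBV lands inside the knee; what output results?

x − T + W/2 = -18 − (-17) + 2 = 1.
GR = (1 − 1/4) × 1² / 8 = 0.75 × 1 / 8 = 0.09375 dB.
Output = -18 − 0.09375 = -18.09375 dBV.

-18.09375 dBV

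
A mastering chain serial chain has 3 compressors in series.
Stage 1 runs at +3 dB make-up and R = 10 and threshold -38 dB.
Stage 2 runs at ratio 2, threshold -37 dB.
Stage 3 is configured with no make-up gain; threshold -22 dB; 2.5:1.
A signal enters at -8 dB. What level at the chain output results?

Stage 1: overshoot 30 dB → 30/10 = 3 dB → -35 dB; +3 dB make-up → -32 dB.
Stage 2: overshoot 5 dB → 5/2 = 2.5 dB → -34.5 dB.
Stage 3: -34.5 dB is at or below the -22 dB threshold — no compression; output -34.5 dB.

-34.5 dB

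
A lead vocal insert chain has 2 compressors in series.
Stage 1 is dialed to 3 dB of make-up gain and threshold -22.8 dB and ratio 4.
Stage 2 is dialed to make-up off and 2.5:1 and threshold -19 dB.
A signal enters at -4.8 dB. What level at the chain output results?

-17.52 dB

Stage 1: overshoot 18 dB → 18/4 = 4.5 dB → -18.3 dB; +3 dB make-up → -15.3 dB.
Stage 2: overshoot 3.7 dB → 3.7/2.5 = 1.48 dB → -17.52 dB.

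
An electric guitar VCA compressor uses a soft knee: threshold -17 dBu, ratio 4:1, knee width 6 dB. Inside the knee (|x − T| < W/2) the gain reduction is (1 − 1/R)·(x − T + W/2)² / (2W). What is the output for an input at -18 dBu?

-18.25 dBu

x − T + W/2 = -18 − (-17) + 3 = 2.
GR = (1 − 1/4) × 2² / 12 = 0.75 × 4 / 12 = 0.25 dB.
Output = -18 − 0.25 = -18.25 dBu.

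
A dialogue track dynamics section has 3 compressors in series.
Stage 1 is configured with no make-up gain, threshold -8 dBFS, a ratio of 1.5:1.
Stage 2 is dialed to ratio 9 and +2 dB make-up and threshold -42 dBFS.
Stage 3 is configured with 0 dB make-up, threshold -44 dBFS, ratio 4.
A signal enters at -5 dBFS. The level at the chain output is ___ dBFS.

-42 dBFS

Stage 1: 3 dB above -8 dBFS, reduced 1.5:1 to 2 dB above → -6 dBFS.
Stage 2: 36 dB above -42 dBFS, reduced 9:1 to 4 dB above → -38 dBFS; +2 dB make-up → -36 dBFS.
Stage 3: overshoot 8 dB → 8/4 = 2 dB → -42 dBFS.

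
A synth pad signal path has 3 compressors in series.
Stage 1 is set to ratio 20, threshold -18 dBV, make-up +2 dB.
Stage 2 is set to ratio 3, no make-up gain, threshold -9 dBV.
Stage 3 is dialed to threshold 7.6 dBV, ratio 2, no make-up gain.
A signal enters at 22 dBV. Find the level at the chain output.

Stage 1: overshoot 40 dB → 40/20 = 2 dB → -16 dBV; +2 dB make-up → -14 dBV.
Stage 2: -14 dBV is at or below the -9 dBV threshold — no compression; output -14 dBV.
Stage 3: -14 dBV ≤ 7.6 dBV, so stage 3 doesn't engage; output -14 dBV.

-14 dBV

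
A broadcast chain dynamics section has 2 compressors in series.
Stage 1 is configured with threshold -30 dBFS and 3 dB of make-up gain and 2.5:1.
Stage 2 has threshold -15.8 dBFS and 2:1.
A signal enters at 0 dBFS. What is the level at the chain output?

Stage 1: overshoot 30 dB → 30/2.5 = 12 dB → -18 dBFS; +3 dB make-up → -15 dBFS.
Stage 2: overshoot 0.8 dB → 0.8/2 = 0.4 dB → -15.4 dBFS.

-15.4 dBFS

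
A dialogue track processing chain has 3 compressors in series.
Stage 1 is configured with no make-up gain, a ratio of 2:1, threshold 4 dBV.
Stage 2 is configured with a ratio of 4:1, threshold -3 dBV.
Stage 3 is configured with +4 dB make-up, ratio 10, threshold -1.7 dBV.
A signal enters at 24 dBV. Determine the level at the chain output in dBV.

2.595 dBV

Stage 1: 24 dBV is 20 dB over 4 dBV; at 2:1 that becomes 10 dB over, giving 14 dBV.
Stage 2: overshoot 17 dB → 17/4 = 4.25 dB → 1.25 dBV.
Stage 3: 1.25 dBV is 2.95 dB over -1.7 dBV; at 10:1 that becomes 0.295 dB over, giving -1.405 dBV; +4 dB make-up → 2.595 dBV.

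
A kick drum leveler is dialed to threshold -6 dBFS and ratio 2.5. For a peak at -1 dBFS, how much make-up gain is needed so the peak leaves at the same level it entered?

Without make-up, output = threshold + overshoot/2.5 = -6 + 2 = -4 dBFS.
Gap to target: 3 dB.

3 dB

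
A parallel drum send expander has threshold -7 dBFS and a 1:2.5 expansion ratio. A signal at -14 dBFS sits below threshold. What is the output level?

Below threshold, a 1:2.5 expander applies gain = (2.5−1)×(T − x) of attenuation.
(2.5−1) × 7 = 10.5 dB, so output = -14 − 10.5 = -24.5 dBFS.

-24.5 dBFS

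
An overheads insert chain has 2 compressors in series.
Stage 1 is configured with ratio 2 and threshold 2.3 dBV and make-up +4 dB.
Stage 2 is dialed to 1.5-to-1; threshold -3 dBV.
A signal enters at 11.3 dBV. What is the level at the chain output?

Stage 1: 9 dB above 2.3 dBV, reduced 2:1 to 4.5 dB above → 6.8 dBV; +4 dB make-up → 10.8 dBV.
Stage 2: overshoot 13.8 dB → 13.8/1.5 = 9.2 dB → 6.2 dBV.

6.2 dBV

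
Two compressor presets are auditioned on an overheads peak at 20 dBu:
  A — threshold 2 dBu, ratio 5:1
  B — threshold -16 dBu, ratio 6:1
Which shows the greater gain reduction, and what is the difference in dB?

A: overshoot 18 dB → output overshoot 3.6 dB → GR 14.4 dB.
B: overshoot 36 dB → output overshoot 6 dB → GR 30 dB.
B applies 15.6 dB more gain reduction.

B, by 15.6 dB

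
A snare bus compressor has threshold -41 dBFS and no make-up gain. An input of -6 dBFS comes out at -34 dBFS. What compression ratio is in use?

5:1

Input overshoot = -6 − (-41) = 35 dB; output overshoot = -34 − (-41) = 7 dB.
Ratio = 35 / 7 = 5.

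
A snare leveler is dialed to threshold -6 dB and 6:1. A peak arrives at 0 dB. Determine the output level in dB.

-5 dB

The input is 6 dB above the -6 dB threshold.
The 6 dB excess becomes 1 dB after 6:1 reduction.
That puts the output at -5 dB.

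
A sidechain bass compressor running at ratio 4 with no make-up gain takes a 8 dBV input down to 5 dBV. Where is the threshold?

4 dBV

Let T be the threshold. Output overshoot = (input overshoot)/R, so 5 − T = (8 − T)/4.
4·(5 − T) = 8 − T → 3·T = 20 − 8 = 12.
T = 12/3 = 4 dBV.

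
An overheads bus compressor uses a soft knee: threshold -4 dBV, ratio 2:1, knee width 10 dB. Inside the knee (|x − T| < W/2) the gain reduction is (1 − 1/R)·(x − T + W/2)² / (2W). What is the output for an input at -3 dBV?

-3.9 dBV

x − T + W/2 = -3 − (-4) + 5 = 6.
GR = (1 − 1/2) × 6² / 20 = 0.5 × 36 / 20 = 0.9 dB.
Output = -3 − 0.9 = -3.9 dBV.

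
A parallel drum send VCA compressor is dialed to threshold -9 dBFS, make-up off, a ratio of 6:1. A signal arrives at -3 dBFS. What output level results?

-8 dBFS

The input is 6 dB above the -9 dBFS threshold.
The 6 dB excess becomes 1 dB after 6:1 reduction.
Output = -9 + 1 = -8 dBFS.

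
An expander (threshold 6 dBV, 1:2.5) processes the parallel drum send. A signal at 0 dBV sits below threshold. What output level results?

Undershoot = 6 − 0 = 6 dB.
At 1:2.5, that expands to 15 dB under threshold.
Output = 6 − 15 = -9 dBV.

-9 dBV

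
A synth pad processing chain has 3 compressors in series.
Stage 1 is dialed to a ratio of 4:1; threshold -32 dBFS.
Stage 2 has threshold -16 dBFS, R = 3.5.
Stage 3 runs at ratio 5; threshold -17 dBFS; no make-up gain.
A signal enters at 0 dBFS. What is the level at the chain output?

-24 dBFS

Stage 1: overshoot 32 dB → 32/4 = 8 dB → -24 dBFS.
Stage 2: -24 dBFS is at or below the -16 dBFS threshold — no compression; output -24 dBFS.
Stage 3: -24 dBFS ≤ -17 dBFS, so stage 3 doesn't engage; output -24 dBFS.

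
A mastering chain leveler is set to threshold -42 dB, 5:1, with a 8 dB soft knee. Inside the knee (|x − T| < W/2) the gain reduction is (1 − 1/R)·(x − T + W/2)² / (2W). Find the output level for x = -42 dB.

x − T + W/2 = -42 − (-42) + 4 = 4.
GR = (1 − 1/5) × 4² / 16 = 0.8 × 16 / 16 = 0.8 dB.
Output = -42 − 0.8 = -42.8 dB.

-42.8 dB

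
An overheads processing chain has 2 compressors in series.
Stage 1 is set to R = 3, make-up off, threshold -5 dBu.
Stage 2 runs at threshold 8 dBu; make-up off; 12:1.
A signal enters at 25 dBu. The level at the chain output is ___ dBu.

Stage 1: 25 dBu is 30 dB over -5 dBu; at 3:1 that becomes 10 dB over, giving 5 dBu.
Stage 2: below threshold (5 ≤ 8); passes unchanged; output 5 dBu.

5 dBu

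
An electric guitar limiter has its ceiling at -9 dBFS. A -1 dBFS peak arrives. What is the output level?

The limiter clamps the peak to its -9 dBFS ceiling.

-9 dBFS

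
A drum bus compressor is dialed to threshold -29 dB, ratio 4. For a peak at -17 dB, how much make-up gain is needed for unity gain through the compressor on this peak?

9 dB

Without make-up, output = threshold + overshoot/4 = -29 + 3 = -26 dB.
Gap to target: 9 dB.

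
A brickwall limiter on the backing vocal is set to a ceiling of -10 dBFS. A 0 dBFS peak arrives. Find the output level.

-10 dBFS

A brickwall limiter is an ∞:1 compressor: any input above the ceiling is clamped to -10 dBFS.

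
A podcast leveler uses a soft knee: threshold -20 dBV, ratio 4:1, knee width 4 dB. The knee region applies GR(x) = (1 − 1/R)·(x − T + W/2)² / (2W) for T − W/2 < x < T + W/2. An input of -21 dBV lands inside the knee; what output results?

x − T + W/2 = -21 − (-20) + 2 = 1.
GR = (1 − 1/4) × 1² / 8 = 0.75 × 1 / 8 = 0.09375 dB.
Output = -21 − 0.09375 = -21.09375 dBV.

-21.09375 dBV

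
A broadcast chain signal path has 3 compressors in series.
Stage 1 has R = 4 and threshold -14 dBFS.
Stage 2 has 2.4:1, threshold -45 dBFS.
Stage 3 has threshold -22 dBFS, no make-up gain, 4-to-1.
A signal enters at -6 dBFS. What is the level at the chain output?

Stage 1: overshoot 8 dB → 8/4 = 2 dB → -12 dBFS.
Stage 2: overshoot 33 dB → 33/2.4 = 13.75 dB → -31.25 dBFS.
Stage 3: -31.25 dBFS is at or below the -22 dBFS threshold — no compression; output -31.25 dBFS.

-31.25 dBFS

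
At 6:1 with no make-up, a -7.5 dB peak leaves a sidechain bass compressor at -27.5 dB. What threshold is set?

Input is 24 dB above T (since output overshoot × R = input overshoot: (-27.5 − T)·6 = -7.5 − T gives T = -31.5 dB).
Check: -31.5 + (-7.5 − (-31.5))/6 = -31.5 + 4 = -27.5 dB. ✓

-31.5 dB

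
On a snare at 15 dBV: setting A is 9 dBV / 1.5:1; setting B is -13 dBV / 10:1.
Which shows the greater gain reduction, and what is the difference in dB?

B, by 23.2 dB

A: overshoot 6 dB → output overshoot 4 dB → GR 2 dB.
B: overshoot 28 dB → output overshoot 2.8 dB → GR 25.2 dB.
B reduces 23.2 dB more.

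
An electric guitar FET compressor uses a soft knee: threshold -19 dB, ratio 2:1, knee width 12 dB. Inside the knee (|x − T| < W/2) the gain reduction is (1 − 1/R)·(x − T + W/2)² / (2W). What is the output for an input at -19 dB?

x − T + W/2 = -19 − (-19) + 6 = 6.
GR = (1 − 1/2) × 6² / 24 = 0.5 × 36 / 24 = 0.75 dB.
Output = -19 − 0.75 = -19.75 dB.

-19.75 dB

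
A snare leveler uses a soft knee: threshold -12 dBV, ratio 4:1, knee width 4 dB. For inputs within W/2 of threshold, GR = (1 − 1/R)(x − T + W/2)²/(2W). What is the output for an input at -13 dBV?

x − T + W/2 = -13 − (-12) + 2 = 1.
GR = (1 − 1/4) × 1² / 8 = 0.75 × 1 / 8 = 0.09375 dB.
Output = -13 − 0.09375 = -13.09375 dBV.

-13.09375 dBV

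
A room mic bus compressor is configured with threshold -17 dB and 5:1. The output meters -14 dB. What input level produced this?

Post-compression overshoot = -14 − (-17) = 3 dB.
Before 5:1 compression the overshoot was 3 × 5 = 15 dB, so input = -17 + 15 = -2 dB.

-2 dB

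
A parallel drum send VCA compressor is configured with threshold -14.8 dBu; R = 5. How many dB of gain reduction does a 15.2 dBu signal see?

24 dB

The signal is 30 dB above threshold.
At 5:1, output sits 30/5 = 6 dB above threshold.
So the signal is attenuated by 30 − 6 = 24 dB.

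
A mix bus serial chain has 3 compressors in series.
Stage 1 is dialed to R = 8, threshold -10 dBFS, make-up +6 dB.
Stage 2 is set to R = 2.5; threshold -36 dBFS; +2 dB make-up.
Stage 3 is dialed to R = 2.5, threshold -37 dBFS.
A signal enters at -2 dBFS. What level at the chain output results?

-30.52 dBFS

Stage 1: 8 dB above -10 dBFS, reduced 8:1 to 1 dB above → -9 dBFS; +6 dB make-up → -3 dBFS.
Stage 2: overshoot 33 dB → 33/2.5 = 13.2 dB → -22.8 dBFS; +2 dB make-up → -20.8 dBFS.
Stage 3: overshoot 16.2 dB → 16.2/2.5 = 6.48 dB → -30.52 dBFS.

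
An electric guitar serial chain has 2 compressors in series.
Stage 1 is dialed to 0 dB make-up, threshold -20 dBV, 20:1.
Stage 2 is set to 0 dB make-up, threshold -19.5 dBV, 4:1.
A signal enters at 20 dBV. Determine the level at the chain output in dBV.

Stage 1: 20 dBV is 40 dB over -20 dBV; at 20:1 that becomes 2 dB over, giving -18 dBV.
Stage 2: overshoot 1.5 dB → 1.5/4 = 0.375 dB → -19.125 dBV.

-19.125 dBV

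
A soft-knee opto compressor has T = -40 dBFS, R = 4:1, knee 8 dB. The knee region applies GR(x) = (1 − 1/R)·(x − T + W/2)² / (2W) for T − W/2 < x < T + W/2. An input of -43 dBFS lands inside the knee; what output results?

-43.046875 dBFS

x − T + W/2 = -43 − (-40) + 4 = 1.
GR = (1 − 1/4) × 1² / 16 = 0.75 × 1 / 16 = 0.046875 dB.
Output = -43 − 0.046875 = -43.046875 dBFS.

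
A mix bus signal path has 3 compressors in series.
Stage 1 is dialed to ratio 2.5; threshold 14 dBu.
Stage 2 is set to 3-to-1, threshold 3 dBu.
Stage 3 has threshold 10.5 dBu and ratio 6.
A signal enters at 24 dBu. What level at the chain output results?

Stage 1: 24 dBu is 10 dB over 14 dBu; at 2.5:1 that becomes 4 dB over, giving 18 dBu.
Stage 2: 15 dB above 3 dBu, reduced 3:1 to 5 dB above → 8 dBu.
Stage 3: 8 dBu ≤ 10.5 dBu, so stage 3 doesn't engage; output 8 dBu.

8 dBu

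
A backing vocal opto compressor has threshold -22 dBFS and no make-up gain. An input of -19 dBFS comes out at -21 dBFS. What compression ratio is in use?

3:1

Input overshoot = -19 − (-22) = 3 dB; output overshoot = -21 − (-22) = 1 dB.
Ratio = 3 / 1 = 3.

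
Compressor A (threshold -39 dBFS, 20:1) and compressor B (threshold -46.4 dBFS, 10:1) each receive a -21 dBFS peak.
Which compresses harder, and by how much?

A: GR = 18 − 18/20 = 17.1 dB.
B: GR = 25.4 − 25.4/10 = 22.86 dB.
B applies 5.76 dB more gain reduction.

B, by 5.76 dB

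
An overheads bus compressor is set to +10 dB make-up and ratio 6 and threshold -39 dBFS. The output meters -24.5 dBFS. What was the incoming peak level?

-12 dBFS

Remove make-up: -24.5 − 10 = -34.5 dBFS.
The compressed level sits -34.5 − (-39) = 4.5 dB over threshold.
Before 6:1 compression the overshoot was 4.5 × 6 = 27 dB, so input = -39 + 27 = -12 dBFS.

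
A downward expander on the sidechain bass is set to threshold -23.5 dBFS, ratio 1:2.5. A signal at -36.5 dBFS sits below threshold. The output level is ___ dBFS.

-56 dBFS

Undershoot = (-23.5) − (-36.5) = 13 dB.
At 1:2.5, that expands to 32.5 dB under threshold.
Output = -23.5 − 32.5 = -56 dBFS.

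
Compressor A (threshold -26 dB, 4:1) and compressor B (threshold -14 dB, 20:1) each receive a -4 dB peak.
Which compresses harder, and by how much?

A, by 7 dB

A: GR = 22 − 22/4 = 16.5 dB.
B: GR = 10 − 10/20 = 9.5 dB.
A reduces 7 dB more.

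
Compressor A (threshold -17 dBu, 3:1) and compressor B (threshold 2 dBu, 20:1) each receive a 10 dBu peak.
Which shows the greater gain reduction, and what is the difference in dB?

A, by 10.4 dB

A: overshoot 27 dB → output overshoot 9 dB → GR 18 dB.
B: overshoot 8 dB → output overshoot 0.4 dB → GR 7.6 dB.
A reduces 10.4 dB more.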